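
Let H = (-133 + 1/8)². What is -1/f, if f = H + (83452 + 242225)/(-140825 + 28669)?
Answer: -163136/2879817269 ≈ -5.6648e-5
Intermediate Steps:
H = 1129969/64 (H = (-133 + ⅛)² = (-1063/8)² = 1129969/64 ≈ 17656.)
f = 2879817269/163136 (f = 1129969/64 + (83452 + 242225)/(-140825 + 28669) = 1129969/64 + 325677/(-112156) = 1129969/64 + 325677*(-1/112156) = 1129969/64 - 29607/10196 = 2879817269/163136 ≈ 17653.)
-1/f = -1/2879817269/163136 = -1*163136/2879817269 = -163136/2879817269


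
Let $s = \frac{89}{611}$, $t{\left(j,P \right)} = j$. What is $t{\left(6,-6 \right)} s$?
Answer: $\frac{534}{611} \approx 0.87398$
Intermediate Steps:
$s = \frac{89}{611}$ ($s = 89 \cdot \frac{1}{611} = \frac{89}{611} \approx 0.14566$)
$t{\left(6,-6 \right)} s = 6 \cdot \frac{89}{611} = \frac{534}{611}$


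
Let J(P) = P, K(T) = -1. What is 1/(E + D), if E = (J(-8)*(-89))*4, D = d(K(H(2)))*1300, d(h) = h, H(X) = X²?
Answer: 1/1548 ≈ 0.00064600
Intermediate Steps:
D = -1300 (D = -1*1300 = -1300)
E = 2848 (E = -8*(-89)*4 = 712*4 = 2848)
1/(E + D) = 1/(2848 - 1300) = 1/1548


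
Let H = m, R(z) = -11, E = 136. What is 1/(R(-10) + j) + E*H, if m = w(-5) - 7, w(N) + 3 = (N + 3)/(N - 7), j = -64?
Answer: -100301/75 ≈ -1337.3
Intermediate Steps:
w(N) = -3 + (3 + N)/(-7 + N) (w(N) = -3 + (N + 3)/(N - 7) = -3 + (3 + N)/(-7 + N))
m = -59/6 (m = 2*(12 - 1*(-5))/(-7 - 5) - 7 = 2*(12 + 5)/(-12) - 7 = 2*(-1/12)*17 - 7 = -17/6 - 7 = -59/6 ≈ -9.8333)
H = -59/6 ≈ -9.8333
1/(R(-10) + j) + E*H = 1/(-11 - 64) + 136*(-59/6) = 1/(-75) - 4012/3 = -1/75 - 4012/3 = -100301/75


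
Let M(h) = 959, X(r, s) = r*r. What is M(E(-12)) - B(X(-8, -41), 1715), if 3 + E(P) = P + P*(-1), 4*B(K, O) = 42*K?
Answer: 287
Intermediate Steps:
X(r, s) = r²
B(K, O) = 21*K/2 (B(K, O) = (42*K)/4 = 21*K/2)
E(P) = -3 (E(P) = -3 + (P + P*(-1)) = -3 + (P - P) = -3 + 0 = -3)
M(E(-12)) - B(X(-8, -41), 1715) = 959 - 21*(-8)²/2 = 959 - 21*64/2 = 959 - 1*672 = 959 - 672 = 287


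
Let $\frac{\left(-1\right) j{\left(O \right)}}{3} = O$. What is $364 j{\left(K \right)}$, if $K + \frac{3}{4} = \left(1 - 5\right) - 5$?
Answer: $10647$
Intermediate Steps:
$K = - \frac{39}{4}$ ($K = - \frac{3}{4} + \left(\left(1 - 5\right) - 5\right) = - \frac{3}{4} - 9 = - \frac{39}{4} \approx -9.75$)
$j{\left(O \right)} = - 3 O$
$364 j{\left(K \right)} = 364 \left(\left(-3\right) \left(- \frac{39}{4}\right)\right) = 364 \cdot \frac{117}{4} = 10647$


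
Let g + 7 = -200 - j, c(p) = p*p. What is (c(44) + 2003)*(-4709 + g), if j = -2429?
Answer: -9796293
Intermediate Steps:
c(p) = p²
g = 2222 (g = -7 + (-200 - 1*(-2429)) = -7 + (-200 + 2429) = -7 + 2229 = 2222)
(c(44) + 2003)*(-4709 + g) = (44² + 2003)*(-4709 + 2222) = (1936 + 2003)*(-2487) = 3939*(-2487) = -9796293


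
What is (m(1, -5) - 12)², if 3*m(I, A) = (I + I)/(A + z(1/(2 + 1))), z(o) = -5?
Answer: 32761/225 ≈ 145.60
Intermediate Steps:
m(I, A) = 2*I/(3*(-5 + A)) (m(I, A) = ((I + I)/(A - 5))/3 = ((2*I)/(-5 + A))/3 = (2*I/(-5 + A))/3 = 2*I/(3*(-5 + A)))
(m(1, -5) - 12)² = ((⅔)*1/(-5 - 5) - 12)² = ((⅔)*1/(-10) - 12)² = ((⅔)*1*(-⅒) - 12)² = (-1/15 - 12)² = (-181/15)² = 32761/225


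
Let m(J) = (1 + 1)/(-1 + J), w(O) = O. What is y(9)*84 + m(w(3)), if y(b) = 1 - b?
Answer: -671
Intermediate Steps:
m(J) = 2/(-1 + J)
y(9)*84 + m(w(3)) = (1 - 1*9)*84 + 2/(-1 + 3) = (1 - 9)*84 + 2/2 = -8*84 + 2*(½) = -672 + 1 = -671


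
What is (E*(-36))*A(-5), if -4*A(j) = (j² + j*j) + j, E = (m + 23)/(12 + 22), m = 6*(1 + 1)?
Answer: 14175/34 ≈ 416.91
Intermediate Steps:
m = 12 (m = 6*2 = 12)
E = 35/34 (E = (12 + 23)/(12 + 22) = 35/34 ≈ 1.0294)
A(j) = -j²/2 - j/4 (A(j) = -((j² + j*j) + j)/4 = -((j² + j²) + j)/4 = -(2*j² + j)/4 = -(j + 2*j²)/4 = -j²/2 - j/4)
(E*(-36))*A(-5) = ((35/34)*(-36))*(-¼*(-5)*(1 + 2*(-5))) = -(-315)*(-5)*(1 - 10)/34 = -(-315)*(-5)*(-9)/34 = -630/17*(-45/4) = 14175/34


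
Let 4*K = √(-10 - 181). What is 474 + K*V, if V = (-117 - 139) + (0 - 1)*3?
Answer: 474 - 259*I*√191/4 ≈ 474.0 - 894.86*I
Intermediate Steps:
K = I*√191/4 (K = √(-10 - 181)/4 = √(-191)/4 = (I*√191)/4 = I*√191/4 ≈ 3.4551*I)
V = -259 (V = -256 - 1*3 = -256 - 3 = -259)
474 + K*V = 474 + (I*√191/4)*(-259) = 474 - 259*I*√191/4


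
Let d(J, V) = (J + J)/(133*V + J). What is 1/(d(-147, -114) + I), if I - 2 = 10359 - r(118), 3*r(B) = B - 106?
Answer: 729/7550267 ≈ 9.6553e-5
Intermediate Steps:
r(B) = -106/3 + B/3 (r(B) = (B - 106)/3 = (-106 + B)/3 = -106/3 + B/3)
I = 10357 (I = 2 + (10359 - (-106/3 + (1/3)*118)) = 2 + (10359 - (-106/3 + 118/3)) = 2 + (10359 - 1*4) = 2 + (10359 - 4) = 2 + 10355 = 10357)
d(J, V) = 2*J/(J + 133*V) (d(J, V) = (2*J)/(J + 133*V) = 2*J/(J + 133*V))
1/(d(-147, -114) + I) = 1/(2*(-147)/(-147 + 133*(-114)) + 10357) = 1/(2*(-147)/(-147 - 15162) + 10357) = 1/(2*(-147)/(-15309) + 10357) = 1/(2*(-147)*(-1/15309) + 10357) = 1/(14/729 + 10357) = 1/(7550267/729) = 729/7550267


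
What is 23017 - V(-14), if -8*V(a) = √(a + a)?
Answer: 23017 + I*√7/4 ≈ 23017.0 + 0.66144*I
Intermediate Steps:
V(a) = -√2*√a/8 (V(a) = -√(a + a)/8 = -√2*√a/8)
23017 - V(-14) = 23017 - (-1)*√2*√(-14)/8 = 23017 - (-1)*√2*I*√14/8 = 23017 - (-1)*I*√7/4 = 23017 + I*√7/4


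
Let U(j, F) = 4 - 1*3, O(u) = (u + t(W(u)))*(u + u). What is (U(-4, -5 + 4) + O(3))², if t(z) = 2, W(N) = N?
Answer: 961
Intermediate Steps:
O(u) = 2*u*(2 + u) (O(u) = (u + 2)*(u + u) = (2 + u)*(2*u) = 2*u*(2 + u))
U(j, F) = 1 (U(j, F) = 4 - 3 = 1)
(U(-4, -5 + 4) + O(3))² = (1 + 2*3*(2 + 3))² = (1 + 2*3*5)² = (1 + 30)² = 31² = 961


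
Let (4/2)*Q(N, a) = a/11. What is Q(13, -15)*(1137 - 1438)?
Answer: 4515/22 ≈ 205.23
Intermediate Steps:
Q(N, a) = a/22 (Q(N, a) = (a/11)/2 = a/22)
Q(13, -15)*(1137 - 1438) = ((1/22)*(-15))*(1137 - 1438) = -15/22*(-301) = 4515/22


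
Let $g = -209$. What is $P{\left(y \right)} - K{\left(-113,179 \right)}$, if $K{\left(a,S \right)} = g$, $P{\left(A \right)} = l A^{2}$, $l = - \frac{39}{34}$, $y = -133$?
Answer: $- \frac{682765}{34} \approx -20081.0$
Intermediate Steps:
$l = - \frac{39}{34}$ ($l = \left(-39\right) \frac{1}{34} = - \frac{39}{34} \approx -1.1471$)
$P{\left(A \right)} = - \frac{39 A^{2}}{34}$
$K{\left(a,S \right)} = -209$
$P{\left(y \right)} - K{\left(-113,179 \right)} = - \frac{39 \left(-133\right)^{2}}{34} - -209 = \left(- \frac{39}{34}\right) 17689 + 209 = - \frac{689871}{34} + 209 = - \frac{682765}{34}$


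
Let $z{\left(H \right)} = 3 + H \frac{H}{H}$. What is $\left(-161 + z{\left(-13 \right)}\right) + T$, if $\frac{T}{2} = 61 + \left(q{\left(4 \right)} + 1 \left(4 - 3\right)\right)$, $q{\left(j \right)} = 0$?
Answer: $-47$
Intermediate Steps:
$T = 124$ ($T = 2 \left(61 + \left(0 + 1 \left(4 - 3\right)\right)\right) = 2 \left(61 + \left(0 + 1 \cdot 1\right)\right) = 2 \left(61 + \left(0 + 1\right)\right) = 2 \left(61 + 1\right) = 2 \cdot 62 = 124$)
$z{\left(H \right)} = 3 + H$ ($z{\left(H \right)} = 3 + H 1 = 3 + H$)
$\left(-161 + z{\left(-13 \right)}\right) + T = \left(-161 + \left(3 - 13\right)\right) + 124 = \left(-161 - 10\right) + 124 = -171 + 124 = -47$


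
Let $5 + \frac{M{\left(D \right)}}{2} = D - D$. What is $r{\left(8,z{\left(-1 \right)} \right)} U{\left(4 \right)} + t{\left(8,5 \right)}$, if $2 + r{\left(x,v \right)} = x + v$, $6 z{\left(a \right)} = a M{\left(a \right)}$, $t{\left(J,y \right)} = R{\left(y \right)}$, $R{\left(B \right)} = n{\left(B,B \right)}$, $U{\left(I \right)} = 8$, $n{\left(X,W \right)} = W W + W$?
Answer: $\frac{274}{3} \approx 91.333$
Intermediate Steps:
$n{\left(X,W \right)} = W + W^{2}$ ($n{\left(X,W \right)} = W^{2} + W = W + W^{2}$)
$R{\left(B \right)} = B \left(1 + B\right)$
$M{\left(D \right)} = -10$ ($M{\left(D \right)} = -10 + 2 \left(D - D\right) = -10 + 2 \cdot 0 = -10 + 0 = -10$)
$t{\left(J,y \right)} = y \left(1 + y\right)$
$z{\left(a \right)} = - \frac{5 a}{3}$ ($z{\left(a \right)} = \frac{a \left(-10\right)}{6} = \frac{\left(-10\right) a}{6} = - \frac{5 a}{3}$)
$r{\left(x,v \right)} = -2 + v + x$ ($r{\left(x,v \right)} = -2 + \left(x + v\right) = -2 + \left(v + x\right) = -2 + v + x$)
$r{\left(8,z{\left(-1 \right)} \right)} U{\left(4 \right)} + t{\left(8,5 \right)} = \left(-2 - - \frac{5}{3} + 8\right) 8 + 5 \left(1 + 5\right) = \left(-2 + \frac{5}{3} + 8\right) 8 + 5 \cdot 6 = \frac{23}{3} \cdot 8 + 30 = \frac{184}{3} + 30 = \frac{274}{3}$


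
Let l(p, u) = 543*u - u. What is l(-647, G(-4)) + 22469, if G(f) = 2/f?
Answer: 22198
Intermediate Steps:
l(p, u) = 542*u
l(-647, G(-4)) + 22469 = 542*(2/(-4)) + 22469 = 542*(2*(-¼)) + 22469 = 542*(-½) + 22469 = -271 + 22469 = 22198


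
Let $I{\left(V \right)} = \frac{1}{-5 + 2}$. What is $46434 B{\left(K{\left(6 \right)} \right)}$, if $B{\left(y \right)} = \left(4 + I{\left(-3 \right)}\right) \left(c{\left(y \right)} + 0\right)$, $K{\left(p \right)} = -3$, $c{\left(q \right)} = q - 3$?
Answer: $-1021548$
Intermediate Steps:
$I{\left(V \right)} = - \frac{1}{3}$ ($I{\left(V \right)} = \frac{1}{-3} = - \frac{1}{3}$)
$c{\left(q \right)} = -3 + q$
$B{\left(y \right)} = -11 + \frac{11 y}{3}$ ($B{\left(y \right)} = \left(4 - \frac{1}{3}\right) \left(\left(-3 + y\right) + 0\right) = \frac{11 \left(-3 + y\right)}{3} = -11 + \frac{11 y}{3}$)
$46434 B{\left(K{\left(6 \right)} \right)} = 46434 \left(-11 + \frac{11}{3} \left(-3\right)\right) = 46434 \left(-11 - 11\right) = 46434 \left(-22\right) = -1021548$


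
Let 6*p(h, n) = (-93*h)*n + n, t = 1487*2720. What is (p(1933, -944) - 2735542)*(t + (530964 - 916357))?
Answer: 93486283788630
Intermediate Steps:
t = 4044640
p(h, n) = n/6 - 31*h*n/2 (p(h, n) = ((-93*h)*n + n)/6 = (-93*h*n + n)/6 = (n - 93*h*n)/6 = n/6 - 31*h*n/2)
(p(1933, -944) - 2735542)*(t + (530964 - 916357)) = ((1/6)*(-944)*(1 - 93*1933) - 2735542)*(4044640 + (530964 - 916357)) = ((1/6)*(-944)*(1 - 179769) - 2735542)*(4044640 - 385393) = ((1/6)*(-944)*(-179768) - 2735542)*3659247 = (84850496/3 - 2735542)*3659247 = (76643870/3)*3659247 = 93486283788630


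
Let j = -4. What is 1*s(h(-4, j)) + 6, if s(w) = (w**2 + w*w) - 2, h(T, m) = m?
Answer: 36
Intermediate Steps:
s(w) = -2 + 2*w**2 (s(w) = (w**2 + w**2) - 2 = 2*w**2 - 2 = -2 + 2*w**2)
1*s(h(-4, j)) + 6 = 1*(-2 + 2*(-4)**2) + 6 = 1*(-2 + 2*16) + 6 = 1*(-2 + 32) + 6 = 1*30 + 6 = 30 + 6 = 36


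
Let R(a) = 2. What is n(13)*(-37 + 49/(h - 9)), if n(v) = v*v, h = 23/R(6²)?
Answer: -14703/5 ≈ -2940.6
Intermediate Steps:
h = 23/2 ≈ 11.500
n(v) = v²
n(13)*(-37 + 49/(h - 9)) = 13²*(-37 + 49/(23/2 - 9)) = 169*(-37 + 49/(5/2)) = 169*(-37 + 49*(⅖)) = 169*(-37 + 98/5) = 169*(-87/5) = -14703/5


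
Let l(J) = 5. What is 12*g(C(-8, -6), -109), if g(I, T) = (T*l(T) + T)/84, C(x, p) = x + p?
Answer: -654/7 ≈ -93.429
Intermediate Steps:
C(x, p) = p + x
g(I, T) = T/14 (g(I, T) = (T*5 + T)/84 = (5*T + T)*(1/84) = (6*T)*(1/84) = T/14)
12*g(C(-8, -6), -109) = 12*((1/14)*(-109)) = 12*(-109/14) = -654/7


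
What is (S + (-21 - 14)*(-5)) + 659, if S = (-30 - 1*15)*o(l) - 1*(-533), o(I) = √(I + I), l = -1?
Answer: 1367 - 45*I*√2 ≈ 1367.0 - 63.64*I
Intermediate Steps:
o(I) = √2*√I (o(I) = √(2*I) = √2*√I)
S = 533 - 45*I*√2 (S = (-30 - 1*15)*(√2*√(-1)) - 1*(-533) = (-30 - 15)*(√2*I) + 533 = -45*I*√2 + 533 = 533 - 45*I*√2 ≈ 533.0 - 63.64*I)
(S + (-21 - 14)*(-5)) + 659 = ((533 - 45*I*√2) + (-21 - 14)*(-5)) + 659 = ((533 - 45*I*√2) - 35*(-5)) + 659 = ((533 - 45*I*√2) + 175) + 659 = (708 - 45*I*√2) + 659 = 1367 - 45*I*√2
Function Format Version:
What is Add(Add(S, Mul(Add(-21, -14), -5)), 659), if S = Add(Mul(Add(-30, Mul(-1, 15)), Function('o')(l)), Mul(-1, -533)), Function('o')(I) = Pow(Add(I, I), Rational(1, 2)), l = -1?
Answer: Add(1367, Mul(-45, I, Pow(2, Rational(1, 2)))) ≈ Add(1367.0, Mul(-63.640, I))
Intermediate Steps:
Function('o')(I) = Mul(Pow(2, Rational(1, 2)), Pow(I, Rational(1, 2))) (Function('o')(I) = Pow(Mul(2, I), Rational(1, 2)) = Mul(Pow(2, Rational(1, 2)), Pow(I, Rational(1, 2))))
S = Add(533, Mul(-45, I, Pow(2, Rational(1, 2)))) (S = Add(Mul(Add(-30, Mul(-1, 15)), Mul(Pow(2, Rational(1, 2)), Pow(-1, Rational(1, 2)))), Mul(-1, -533)) = Add(Mul(Add(-30, -15), Mul(Pow(2, Rational(1, 2)), I)), 533) = Add(Mul(-45, Mul(I, Pow(2, Rational(1, 2)))), 533) = Add(Mul(-45, I, Pow(2, Rational(1, 2))), 533) = Add(533, Mul(-45, I, Pow(2, Rational(1, 2)))) ≈ Add(533.00, Mul(-63.640, I)))
Add(Add(S, Mul(Add(-21, -14), -5)), 659) = Add(Add(Add(533, Mul(-45, I, Pow(2, Rational(1, 2)))), Mul(Add(-21, -14), -5)), 659) = Add(Add(Add(533, Mul(-45, I, Pow(2, Rational(1, 2)))), Mul(-35, -5)), 659) = Add(Add(Add(533, Mul(-45, I, Pow(2, Rational(1, 2)))), 175), 659) = Add(Add(708, Mul(-45, I, Pow(2, Rational(1, 2)))), 659) = Add(1367, Mul(-45, I, Pow(2, Rational(1, 2))))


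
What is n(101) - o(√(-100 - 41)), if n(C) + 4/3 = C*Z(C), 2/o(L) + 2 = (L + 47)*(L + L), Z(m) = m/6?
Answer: 3380336021/1989798 + 47*I*√141/331633 ≈ 1698.8 + 0.0016829*I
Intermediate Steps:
Z(m) = m/6 (Z(m) = m*(⅙) = m/6)
o(L) = 2/(-2 + 2*L*(47 + L)) (o(L) = 2/(-2 + (L + 47)*(L + L)) = 2/(-2 + (47 + L)*(2*L)) = 2/(-2 + 2*L*(47 + L)))
n(C) = -4/3 + C²/6 (n(C) = -4/3 + C*(C/6) = -4/3 + C²/6)
n(101) - o(√(-100 - 41)) = (-4/3 + (⅙)*101²) - 1/(-1 + (√(-100 - 41))² + 47*√(-100 - 41)) = (-4/3 + (⅙)*10201) - 1/(-1 + (√(-141))² + 47*√(-141)) = (-4/3 + 10201/6) - 1/(-1 + (I*√141)² + 47*(I*√141)) = 10193/6 - 1/(-1 - 141 + 47*I*√141) = 10193/6 - 1/(-142 + 47*I*√141)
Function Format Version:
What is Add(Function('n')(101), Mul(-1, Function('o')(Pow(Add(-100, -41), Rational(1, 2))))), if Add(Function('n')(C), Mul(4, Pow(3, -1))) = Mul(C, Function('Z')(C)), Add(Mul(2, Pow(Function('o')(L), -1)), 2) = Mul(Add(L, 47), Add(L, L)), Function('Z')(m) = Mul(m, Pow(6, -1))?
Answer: Add(Rational(3380336021, 1989798), Mul(Rational(47, 331633), I, Pow(141, Rational(1, 2)))) ≈ Add(1698.8, Mul(0.0016829, I))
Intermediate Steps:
Function('Z')(m) = Mul(Rational(1, 6), m) (Function('Z')(m) = Mul(m, Rational(1, 6)) = Mul(Rational(1, 6), m))
Function('o')(L) = Mul(2, Pow(Add(-2, Mul(2, L, Add(47, L))), -1)) (Function('o')(L) = Mul(2, Pow(Add(-2, Mul(Add(L, 47), Add(L, L))), -1)) = Mul(2, Pow(Add(-2, Mul(Add(47, L), Mul(2, L))), -1)) = Mul(2, Pow(Add(-2, Mul(2, L, Add(47, L))), -1)))
Function('n')(C) = Add(Rational(-4, 3), Mul(Rational(1, 6), Pow(C, 2))) (Function('n')(C) = Add(Rational(-4, 3), Mul(C, Mul(Rational(1, 6), C))) = Add(Rational(-4, 3), Mul(Rational(1, 6), Pow(C, 2))))
Add(Function('n')(101), Mul(-1, Function('o')(Pow(Add(-100, -41), Rational(1, 2))))) = Add(Add(Rational(-4, 3), Mul(Rational(1, 6), Pow(101, 2))), Mul(-1, Pow(Add(-1, Pow(Pow(Add(-100, -41), Rational(1, 2)), 2), Mul(47, Pow(Add(-100, -41), Rational(1, 2)))), -1))) = Add(Add(Rational(-4, 3), Mul(Rational(1, 6), 10201)), Mul(-1, Pow(Add(-1, Pow(Pow(-141, Rational(1, 2)), 2), Mul(47, Pow(-141, Rational(1, 2)))), -1))) = Add(Add(Rational(-4, 3), Rational(10201, 6)), Mul(-1, Pow(Add(-1, Pow(Mul(I, Pow(141, Rational(1, 2))), 2), Mul(47, Mul(I, Pow(141, Rational(1, 2))))), -1))) = Add(Rational(10193, 6), Mul(-1, Pow(Add(-1, -141, Mul(47, I, Pow(141, Rational(1, 2)))), -1))) = Add(Rational(10193, 6), Mul(-1, Pow(Add(-142, Mul(47, I, Pow(141, Rational(1, 2)))), -1)))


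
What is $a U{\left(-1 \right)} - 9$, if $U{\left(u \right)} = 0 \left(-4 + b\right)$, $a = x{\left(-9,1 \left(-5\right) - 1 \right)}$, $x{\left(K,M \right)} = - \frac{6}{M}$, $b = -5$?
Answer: $-9$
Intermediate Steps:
$a = 1$ ($a = - \frac{6}{1 \left(-5\right) - 1} = - \frac{6}{-5 - 1} = - \frac{6}{-6} = \left(-6\right) \left(- \frac{1}{6}\right) = 1$)
$U{\left(u \right)} = 0$ ($U{\left(u \right)} = 0 \left(-4 - 5\right) = 0 \left(-9\right) = 0$)
$a U{\left(-1 \right)} - 9 = 1 \cdot 0 - 9 = 0 - 9 = -9$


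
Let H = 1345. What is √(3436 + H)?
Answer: √4781 ≈ 69.145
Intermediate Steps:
√(3436 + H) = √(3436 + 1345) = √4781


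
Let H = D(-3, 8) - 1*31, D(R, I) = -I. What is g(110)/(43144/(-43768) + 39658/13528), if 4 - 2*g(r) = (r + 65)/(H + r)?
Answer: 2016818498/5112440697 ≈ 0.39449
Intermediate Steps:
H = -39 (H = -1*8 - 1*31 = -8 - 31 = -39)
g(r) = 2 - (65 + r)/(2*(-39 + r)) (g(r) = 2 - (r + 65)/(2*(-39 + r)) = 2 - (65 + r)/(2*(-39 + r)))
g(110)/(43144/(-43768) + 39658/13528) = ((-221 + 3*110)/(2*(-39 + 110)))/(43144/(-43768) + 39658/13528) = ((½)*(-221 + 330)/71)/(43144*(-1/43768) + 39658*(1/13528)) = ((½)*(1/71)*109)/(-5393/5471 + 19829/6764) = 109/(142*(72006207/37005844)) = (109/142)*(37005844/72006207) = 2016818498/5112440697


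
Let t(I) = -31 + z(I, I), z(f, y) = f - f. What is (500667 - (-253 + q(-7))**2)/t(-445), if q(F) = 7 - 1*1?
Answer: -439658/31 ≈ -14183.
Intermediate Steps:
z(f, y) = 0
q(F) = 6 (q(F) = 7 - 1 = 6)
t(I) = -31 (t(I) = -31 + 0 = -31)
(500667 - (-253 + q(-7))**2)/t(-445) = (500667 - (-253 + 6)**2)/(-31) = (500667 - 1*(-247)**2)*(-1/31) = (500667 - 1*61009)*(-1/31) = (500667 - 61009)*(-1/31) = 439658*(-1/31) = -439658/31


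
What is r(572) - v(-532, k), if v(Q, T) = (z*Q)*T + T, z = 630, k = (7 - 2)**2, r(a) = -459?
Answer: 8378516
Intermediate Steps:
k = 25 (k = 5**2 = 25)
v(Q, T) = T + 630*Q*T (v(Q, T) = (630*Q)*T + T = 630*Q*T + T = T + 630*Q*T)
r(572) - v(-532, k) = -459 - 25*(1 + 630*(-532)) = -459 - 25*(1 - 335160) = -459 - 25*(-335159) = -459 - 1*(-8378975) = -459 + 8378975 = 8378516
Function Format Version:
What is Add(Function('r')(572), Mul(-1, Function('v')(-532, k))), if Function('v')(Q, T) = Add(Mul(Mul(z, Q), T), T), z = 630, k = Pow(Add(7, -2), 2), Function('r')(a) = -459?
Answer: 8378516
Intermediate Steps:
k = 25 (k = Pow(5, 2) = 25)
Function('v')(Q, T) = Add(T, Mul(630, Q, T)) (Function('v')(Q, T) = Add(Mul(Mul(630, Q), T), T) = Add(Mul(630, Q, T), T) = Add(T, Mul(630, Q, T)))
Add(Function('r')(572), Mul(-1, Function('v')(-532, k))) = Add(-459, Mul(-1, Mul(25, Add(1, Mul(630, -532))))) = Add(-459, Mul(-1, Mul(25, Add(1, -335160)))) = Add(-459, Mul(-1, Mul(25, -335159))) = Add(-459, Mul(-1, -8378975)) = Add(-459, 8378975) = 8378516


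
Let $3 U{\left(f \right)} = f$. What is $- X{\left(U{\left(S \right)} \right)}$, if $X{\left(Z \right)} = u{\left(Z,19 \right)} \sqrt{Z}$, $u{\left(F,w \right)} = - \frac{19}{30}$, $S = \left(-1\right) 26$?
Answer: $\frac{19 i \sqrt{78}}{90} \approx 1.8645 i$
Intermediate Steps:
$S = -26$
$u{\left(F,w \right)} = - \frac{19}{30}$ ($u{\left(F,w \right)} = \left(-19\right) \frac{1}{30} = - \frac{19}{30}$)
$U{\left(f \right)} = \frac{f}{3}$
$X{\left(Z \right)} = - \frac{19 \sqrt{Z}}{30}$
$- X{\left(U{\left(S \right)} \right)} = - \frac{\left(-19\right) \sqrt{\frac{1}{3} \left(-26\right)}}{30} = - \frac{\left(-19\right) \sqrt{- \frac{26}{3}}}{30} = - \frac{\left(-19\right) \frac{i \sqrt{78}}{3}}{30} = - \frac{\left(-19\right) i \sqrt{78}}{90} = \frac{19 i \sqrt{78}}{90}$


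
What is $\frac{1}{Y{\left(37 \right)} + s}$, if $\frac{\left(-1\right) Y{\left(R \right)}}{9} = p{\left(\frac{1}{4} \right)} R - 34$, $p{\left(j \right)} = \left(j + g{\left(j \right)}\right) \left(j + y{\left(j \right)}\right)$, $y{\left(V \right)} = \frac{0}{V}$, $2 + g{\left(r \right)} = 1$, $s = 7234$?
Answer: $\frac{16}{121639} \approx 0.00013154$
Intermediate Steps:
$g{\left(r \right)} = -1$ ($g{\left(r \right)} = -2 + 1 = -1$)
$y{\left(V \right)} = 0$
$p{\left(j \right)} = j \left(-1 + j\right)$ ($p{\left(j \right)} = \left(j - 1\right) \left(j + 0\right) = \left(-1 + j\right) j = j \left(-1 + j\right)$)
$Y{\left(R \right)} = 306 + \frac{27 R}{16}$ ($Y{\left(R \right)} = - 9 \left(\frac{-1 + \frac{1}{4}}{4} R - 34\right) = - 9 \left(\frac{1}{4} \left(- \frac{3}{4}\right) R - 34\right) = - 9 \left(- \frac{3 R}{16} - 34\right) = - 9 \left(-34 - \frac{3 R}{16}\right) = 306 + \frac{27 R}{16}$)
$\frac{1}{Y{\left(37 \right)} + s} = \frac{1}{\left(306 + \frac{27}{16} \cdot 37\right) + 7234} = \frac{1}{\left(306 + \frac{999}{16}\right) + 7234} = \frac{1}{\frac{5895}{16} + 7234} = \frac{1}{\frac{121639}{16}} = \frac{16}{121639}$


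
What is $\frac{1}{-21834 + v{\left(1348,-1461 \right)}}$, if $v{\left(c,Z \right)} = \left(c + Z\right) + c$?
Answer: $- \frac{1}{20599} \approx -4.8546 \cdot 10^{-5}$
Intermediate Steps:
$v{\left(c,Z \right)} = Z + 2 c$ ($v{\left(c,Z \right)} = \left(Z + c\right) + c = Z + 2 c$)
$\frac{1}{-21834 + v{\left(1348,-1461 \right)}} = \frac{1}{-21834 + \left(-1461 + 2 \cdot 1348\right)} = \frac{1}{-21834 + \left(-1461 + 2696\right)} = \frac{1}{-21834 + 1235} = \frac{1}{-20599} = - \frac{1}{20599}$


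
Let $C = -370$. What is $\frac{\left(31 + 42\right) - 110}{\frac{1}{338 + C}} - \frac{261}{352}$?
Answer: $\frac{416507}{352} \approx 1183.3$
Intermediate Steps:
$\frac{\left(31 + 42\right) - 110}{\frac{1}{338 + C}} - \frac{261}{352} = \frac{\left(31 + 42\right) - 110}{\frac{1}{338 - 370}} - \frac{261}{352} = \frac{73 - 110}{\frac{1}{-32}} - \frac{261}{352} = - \frac{37}{- \frac{1}{32}} - \frac{261}{352} = \left(-37\right) \left(-32\right) - \frac{261}{352} = 1184 - \frac{261}{352} = \frac{416507}{352}$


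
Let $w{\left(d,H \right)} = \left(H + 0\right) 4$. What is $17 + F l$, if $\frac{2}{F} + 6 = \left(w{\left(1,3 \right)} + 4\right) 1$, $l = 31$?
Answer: $\frac{116}{5} \approx 23.2$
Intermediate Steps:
$w{\left(d,H \right)} = 4 H$ ($w{\left(d,H \right)} = H 4 = 4 H$)
$F = \frac{1}{5}$ ($F = \frac{2}{-6 + \left(4 \cdot 3 + 4\right) 1} = \frac{2}{-6 + \left(12 + 4\right) 1} = \frac{2}{-6 + 16 \cdot 1} = \frac{2}{-6 + 16} = \frac{2}{10} = 2 \cdot \frac{1}{10} = \frac{1}{5} \approx 0.2$)
$17 + F l = 17 + \frac{1}{5} \cdot 31 = 17 + \frac{31}{5} = \frac{116}{5}$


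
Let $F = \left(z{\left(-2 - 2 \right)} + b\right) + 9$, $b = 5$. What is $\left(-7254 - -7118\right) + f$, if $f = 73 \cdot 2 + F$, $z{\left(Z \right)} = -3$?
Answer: $21$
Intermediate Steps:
$F = 11$ ($F = \left(-3 + 5\right) + 9 = 2 + 9 = 11$)
$f = 157$ ($f = 73 \cdot 2 + 11 = 146 + 11 = 157$)
$\left(-7254 - -7118\right) + f = \left(-7254 - -7118\right) + 157 = \left(-7254 + 7118\right) + 157 = -136 + 157 = 21$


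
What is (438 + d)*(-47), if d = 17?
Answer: -21385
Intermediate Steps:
(438 + d)*(-47) = (438 + 17)*(-47) = 455*(-47) = -21385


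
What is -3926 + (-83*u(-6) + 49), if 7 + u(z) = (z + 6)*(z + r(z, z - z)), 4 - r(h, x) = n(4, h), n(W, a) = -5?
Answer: -3296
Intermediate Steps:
r(h, x) = 9 (r(h, x) = 4 - 1*(-5) = 4 + 5 = 9)
u(z) = -7 + (6 + z)*(9 + z) (u(z) = -7 + (z + 6)*(z + 9) = -7 + (6 + z)*(9 + z))
-3926 + (-83*u(-6) + 49) = -3926 + (-83*(47 + (-6)**2 + 15*(-6)) + 49) = -3926 + (-83*(47 + 36 - 90) + 49) = -3926 + (-83*(-7) + 49) = -3926 + (581 + 49) = -3926 + 630 = -3296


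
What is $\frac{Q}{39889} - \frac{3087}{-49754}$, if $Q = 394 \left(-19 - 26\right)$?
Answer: $- \frac{759001077}{1984637306} \approx -0.38244$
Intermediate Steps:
$Q = -17730$ ($Q = 394 \left(-45\right) = -17730$)
$\frac{Q}{39889} - \frac{3087}{-49754} = - \frac{17730}{39889} - \frac{3087}{-49754} = \left(-17730\right) \frac{1}{39889} - - \frac{3087}{49754} = - \frac{17730}{39889} + \frac{3087}{49754} = - \frac{759001077}{1984637306}$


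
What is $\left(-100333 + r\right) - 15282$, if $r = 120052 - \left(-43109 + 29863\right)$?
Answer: $17683$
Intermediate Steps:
$r = 133298$ ($r = 120052 - -13246 = 120052 + 13246 = 133298$)
$\left(-100333 + r\right) - 15282 = \left(-100333 + 133298\right) - 15282 = 32965 - 15282 = 17683$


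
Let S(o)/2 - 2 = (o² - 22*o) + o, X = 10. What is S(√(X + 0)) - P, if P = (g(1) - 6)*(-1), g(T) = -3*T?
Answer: 15 - 42*√10 ≈ -117.82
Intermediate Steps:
S(o) = 4 - 42*o + 2*o² (S(o) = 4 + 2*((o² - 22*o) + o) = 4 + 2*(o² - 21*o) = 4 + (-42*o + 2*o²) = 4 - 42*o + 2*o²)
P = 9 (P = (-3*1 - 6)*(-1) = (-3 - 6)*(-1) = -9*(-1) = 9)
S(√(X + 0)) - P = (4 - 42*√(10 + 0) + 2*(√(10 + 0))²) - 1*9 = (4 - 42*√10 + 2*(√10)²) - 9 = (4 - 42*√10 + 2*10) - 9 = (4 - 42*√10 + 20) - 9 = (24 - 42*√10) - 9 = 15 - 42*√10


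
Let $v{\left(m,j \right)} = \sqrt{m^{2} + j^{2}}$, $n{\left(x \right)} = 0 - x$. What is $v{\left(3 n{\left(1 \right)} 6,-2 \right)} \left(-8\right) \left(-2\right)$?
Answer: $32 \sqrt{82} \approx 289.77$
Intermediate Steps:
$n{\left(x \right)} = - x$
$v{\left(m,j \right)} = \sqrt{j^{2} + m^{2}}$
$v{\left(3 n{\left(1 \right)} 6,-2 \right)} \left(-8\right) \left(-2\right) = \sqrt{\left(-2\right)^{2} + \left(3 \left(\left(-1\right) 1\right) 6\right)^{2}} \left(-8\right) \left(-2\right) = \sqrt{4 + \left(3 \left(-1\right) 6\right)^{2}} \left(-8\right) \left(-2\right) = \sqrt{4 + \left(\left(-3\right) 6\right)^{2}} \left(-8\right) \left(-2\right) = \sqrt{4 + \left(-18\right)^{2}} \left(-8\right) \left(-2\right) = \sqrt{4 + 324} \left(-8\right) \left(-2\right) = \sqrt{328} \left(-8\right) \left(-2\right) = 2 \sqrt{82} \left(-8\right) \left(-2\right) = - 16 \sqrt{82} \left(-2\right) = 32 \sqrt{82}$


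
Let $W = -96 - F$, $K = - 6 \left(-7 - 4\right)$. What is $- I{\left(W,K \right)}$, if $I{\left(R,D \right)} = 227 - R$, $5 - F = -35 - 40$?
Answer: $-403$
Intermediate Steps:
$K = 66$ ($K = \left(-6\right) \left(-11\right) = 66$)
$F = 80$ ($F = 5 - \left(-35 - 40\right) = 5 - -75 = 5 + 75 = 80$)
$W = -176$ ($W = -96 - 80 = -176$)
$- I{\left(W,K \right)} = - (227 - -176) = - (227 + 176) = \left(-1\right) 403 = -403$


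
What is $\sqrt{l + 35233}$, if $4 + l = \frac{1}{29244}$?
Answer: $\frac{\sqrt{7532061807747}}{14622} \approx 187.69$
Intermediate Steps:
$l = - \frac{116975}{29244}$ ($l = -4 + \frac{1}{29244} = - \frac{116975}{29244} \approx -4.0$)
$\sqrt{l + 35233} = \sqrt{- \frac{116975}{29244} + 35233} = \sqrt{\frac{1030236877}{29244}} = \frac{\sqrt{7532061807747}}{14622}$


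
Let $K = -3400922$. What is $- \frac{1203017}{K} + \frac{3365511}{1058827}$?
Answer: $\frac{259584230249}{73489551806} \approx 3.5323$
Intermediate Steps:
$- \frac{1203017}{K} + \frac{3365511}{1058827} = - \frac{1203017}{-3400922} + \frac{3365511}{1058827} = \left(-1203017\right) \left(- \frac{1}{3400922}\right) + 3365511 \cdot \frac{1}{1058827} = \frac{1203017}{3400922} + \frac{3365511}{1058827} = \frac{259584230249}{73489551806}$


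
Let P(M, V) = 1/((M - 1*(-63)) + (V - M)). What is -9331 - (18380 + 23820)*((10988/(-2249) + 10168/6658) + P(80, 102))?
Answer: 32648531605277/247068393 ≈ 1.3214e+5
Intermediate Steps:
P(M, V) = 1/(63 + V) (P(M, V) = 1/((M + 63) + (V - M)) = 1/((63 + M) + (V - M)) = 1/(63 + V))
-9331 - (18380 + 23820)*((10988/(-2249) + 10168/6658) + P(80, 102)) = -9331 - (18380 + 23820)*((10988/(-2249) + 10168/6658) + 1/(63 + 102)) = -9331 - 42200*((10988*(-1/2249) + 10168*(1/6658)) + 1/165) = -9331 - 42200*((-10988/2249 + 5084/3329) + 1/165) = -9331 - 42200*(-25145136/7486921 + 1/165) = -9331 - 42200*(-4141460519)/1235341965 = -9331 - 1*(-34953926780360/247068393) = -9331 + 34953926780360/247068393 = 32648531605277/247068393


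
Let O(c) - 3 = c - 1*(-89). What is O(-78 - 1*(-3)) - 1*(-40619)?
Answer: 40636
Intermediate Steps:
O(c) = 92 + c (O(c) = 3 + (c - 1*(-89)) = 3 + (c + 89) = 3 + (89 + c) = 92 + c)
O(-78 - 1*(-3)) - 1*(-40619) = (92 + (-78 - 1*(-3))) - 1*(-40619) = (92 + (-78 + 3)) + 40619 = (92 - 75) + 40619 = 17 + 40619 = 40636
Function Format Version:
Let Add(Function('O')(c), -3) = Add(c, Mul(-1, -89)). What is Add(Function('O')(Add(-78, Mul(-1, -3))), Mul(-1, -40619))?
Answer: 40636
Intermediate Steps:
Function('O')(c) = Add(92, c) (Function('O')(c) = Add(3, Add(c, Mul(-1, -89))) = Add(3, Add(c, 89)) = Add(3, Add(89, c)) = Add(92, c))
Add(Function('O')(Add(-78, Mul(-1, -3))), Mul(-1, -40619)) = Add(Add(92, Add(-78, Mul(-1, -3))), Mul(-1, -40619)) = Add(Add(92, Add(-78, 3)), 40619) = Add(Add(92, -75), 40619) = Add(17, 40619) = 40636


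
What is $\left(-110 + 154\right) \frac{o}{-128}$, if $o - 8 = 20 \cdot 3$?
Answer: $- \frac{187}{8} \approx -23.375$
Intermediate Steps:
$o = 68$ ($o = 8 + 20 \cdot 3 = 8 + 60 = 68$)
$\left(-110 + 154\right) \frac{o}{-128} = \left(-110 + 154\right) \frac{68}{-128} = 44 \cdot 68 \left(- \frac{1}{128}\right) = 44 \left(- \frac{17}{32}\right) = - \frac{187}{8}$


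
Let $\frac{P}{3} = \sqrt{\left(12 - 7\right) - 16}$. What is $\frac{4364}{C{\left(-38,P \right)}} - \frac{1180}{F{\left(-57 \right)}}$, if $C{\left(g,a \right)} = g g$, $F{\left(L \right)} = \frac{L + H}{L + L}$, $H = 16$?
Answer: $- \frac{48516989}{14801} \approx -3278.0$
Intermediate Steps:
$F{\left(L \right)} = \frac{16 + L}{2 L}$ ($F{\left(L \right)} = \frac{L + 16}{L + L} = \frac{16 + L}{2 L}$)
$P = 3 i \sqrt{11}$ ($P = 3 \sqrt{\left(12 - 7\right) - 16} = 3 \sqrt{5 - 16} = 3 \sqrt{-11} = 3 i \sqrt{11} \approx 9.9499 i$)
$C{\left(g,a \right)} = g^{2}$
$\frac{4364}{C{\left(-38,P \right)}} - \frac{1180}{F{\left(-57 \right)}} = \frac{4364}{\left(-38\right)^{2}} - \frac{1180}{\frac{1}{2} \frac{1}{-57} \left(16 - 57\right)} = \frac{4364}{1444} - \frac{1180}{\frac{1}{2} \left(- \frac{1}{57}\right) \left(-41\right)} = 4364 \cdot \frac{1}{1444} - \frac{1180}{\frac{41}{114}} = \frac{1091}{361} - \frac{134520}{41} = - \frac{48516989}{14801}$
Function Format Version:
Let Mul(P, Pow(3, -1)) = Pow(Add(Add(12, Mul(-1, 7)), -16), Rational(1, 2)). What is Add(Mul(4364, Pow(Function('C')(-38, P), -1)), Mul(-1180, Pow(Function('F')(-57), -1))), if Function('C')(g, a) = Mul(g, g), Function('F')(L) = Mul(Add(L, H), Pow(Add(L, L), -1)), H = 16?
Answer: Rational(-48516989, 14801) ≈ -3278.0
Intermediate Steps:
Function('F')(L) = Mul(Rational(1, 2), Pow(L, -1), Add(16, L)) (Function('F')(L) = Mul(Add(L, 16), Pow(Add(L, L), -1)) = Mul(Add(16, L), Pow(Mul(2, L), -1)) = Mul(Add(16, L), Mul(Rational(1, 2), Pow(L, -1))) = Mul(Rational(1, 2), Pow(L, -1), Add(16, L)))
P = Mul(3, I, Pow(11, Rational(1, 2))) (P = Mul(3, Pow(Add(Add(12, Mul(-1, 7)), -16), Rational(1, 2))) = Mul(3, Pow(Add(Add(12, -7), -16), Rational(1, 2))) = Mul(3, Pow(Add(5, -16), Rational(1, 2))) = Mul(3, Pow(-11, Rational(1, 2))) = Mul(3, Mul(I, Pow(11, Rational(1, 2)))) = Mul(3, I, Pow(11, Rational(1, 2))) ≈ Mul(9.9499, I))
Function('C')(g, a) = Pow(g, 2)
Add(Mul(4364, Pow(Function('C')(-38, P), -1)), Mul(-1180, Pow(Function('F')(-57), -1))) = Add(Mul(4364, Pow(Pow(-38, 2), -1)), Mul(-1180, Pow(Mul(Rational(1, 2), Pow(-57, -1), Add(16, -57)), -1))) = Add(Mul(4364, Pow(1444, -1)), Mul(-1180, Pow(Mul(Rational(1, 2), Rational(-1, 57), -41), -1))) = Add(Mul(4364, Rational(1, 1444)), Mul(-1180, Pow(Rational(41, 114), -1))) = Add(Rational(1091, 361), Mul(-1180, Rational(114, 41))) = Add(Rational(1091, 361), Rational(-134520, 41)) = Rational(-48516989, 14801)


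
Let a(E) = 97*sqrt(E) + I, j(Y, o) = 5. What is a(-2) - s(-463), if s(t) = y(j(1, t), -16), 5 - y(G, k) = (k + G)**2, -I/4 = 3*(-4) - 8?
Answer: 196 + 97*I*sqrt(2) ≈ 196.0 + 137.18*I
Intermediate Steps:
I = 80 (I = -4*(3*(-4) - 8) = -4*(-12 - 8) = -4*(-20) = 80)
y(G, k) = 5 - (G + k)**2 (y(G, k) = 5 - (k + G)**2 = 5 - (G + k)**2)
s(t) = -116 (s(t) = 5 - (5 - 16)**2 = 5 - 1*(-11)**2 = 5 - 1*121 = 5 - 121 = -116)
a(E) = 80 + 97*sqrt(E) (a(E) = 97*sqrt(E) + 80 = 80 + 97*sqrt(E))
a(-2) - s(-463) = (80 + 97*sqrt(-2)) - 1*(-116) = (80 + 97*(I*sqrt(2))) + 116 = (80 + 97*I*sqrt(2)) + 116 = 196 + 97*I*sqrt(2)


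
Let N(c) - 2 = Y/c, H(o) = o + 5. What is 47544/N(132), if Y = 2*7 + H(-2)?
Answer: 6275808/281 ≈ 22334.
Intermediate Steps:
H(o) = 5 + o
Y = 17 (Y = 2*7 + (5 - 2) = 14 + 3 = 17)
N(c) = 2 + 17/c
47544/N(132) = 47544/(2 + 17/132) = 47544/(281/132) = 47544*(132/281) = 6275808/281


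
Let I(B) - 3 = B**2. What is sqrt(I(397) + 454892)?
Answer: 6*sqrt(17014) ≈ 782.63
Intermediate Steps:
I(B) = 3 + B**2
sqrt(I(397) + 454892) = sqrt((3 + 397**2) + 454892) = sqrt((3 + 157609) + 454892) = sqrt(157612 + 454892) = sqrt(612504) = 6*sqrt(17014)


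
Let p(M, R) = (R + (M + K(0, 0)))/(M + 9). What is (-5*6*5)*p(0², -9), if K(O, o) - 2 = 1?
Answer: 100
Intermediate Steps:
K(O, o) = 3 (K(O, o) = 2 + 1 = 3)
p(M, R) = (3 + M + R)/(9 + M) (p(M, R) = (R + (M + 3))/(M + 9) = (R + (3 + M))/(9 + M) = (3 + M + R)/(9 + M))
(-5*6*5)*p(0², -9) = (-5*6*5)*((3 + 0² - 9)/(9 + 0²)) = (-30*5)*((3 + 0 - 9)/(9 + 0)) = -150*(-6)/9 = -50*(-6)/3 = -150*(-⅔) = 100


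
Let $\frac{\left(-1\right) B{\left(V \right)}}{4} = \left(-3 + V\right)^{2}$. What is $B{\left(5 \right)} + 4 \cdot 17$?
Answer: $52$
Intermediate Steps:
$B{\left(V \right)} = - 4 \left(-3 + V\right)^{2}$
$B{\left(5 \right)} + 4 \cdot 17 = - 4 \left(-3 + 5\right)^{2} + 4 \cdot 17 = - 4 \cdot 2^{2} + 68 = \left(-4\right) 4 + 68 = -16 + 68 = 52$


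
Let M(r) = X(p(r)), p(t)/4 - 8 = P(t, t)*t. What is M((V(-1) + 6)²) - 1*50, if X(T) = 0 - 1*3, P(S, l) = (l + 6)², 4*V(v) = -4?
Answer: -53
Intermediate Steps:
V(v) = -1 (V(v) = (¼)*(-4) = -1)
P(S, l) = (6 + l)²
p(t) = 32 + 4*t*(6 + t)² (p(t) = 32 + 4*((6 + t)²*t) = 32 + 4*(t*(6 + t)²) = 32 + 4*t*(6 + t)²)
X(T) = -3 (X(T) = 0 - 3 = -3)
M(r) = -3
M((V(-1) + 6)²) - 1*50 = -3 - 1*50 = -3 - 50 = -53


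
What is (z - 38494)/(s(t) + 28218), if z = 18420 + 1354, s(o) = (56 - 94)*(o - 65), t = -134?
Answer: -936/1789 ≈ -0.52320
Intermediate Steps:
s(o) = 2470 - 38*o (s(o) = -38*(-65 + o) = 2470 - 38*o)
z = 19774
(z - 38494)/(s(t) + 28218) = (19774 - 38494)/((2470 - 38*(-134)) + 28218) = -18720/((2470 + 5092) + 28218) = -18720/(7562 + 28218) = -18720/35780 = -18720*1/35780 = -936/1789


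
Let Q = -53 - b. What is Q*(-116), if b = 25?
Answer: 9048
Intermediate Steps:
Q = -78 (Q = -53 - 1*25 = -53 - 25 = -78)
Q*(-116) = -78*(-116) = 9048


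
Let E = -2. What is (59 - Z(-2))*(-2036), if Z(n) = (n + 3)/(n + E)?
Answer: -120633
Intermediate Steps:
Z(n) = (3 + n)/(-2 + n) (Z(n) = (n + 3)/(n - 2) = (3 + n)/(-2 + n))
(59 - Z(-2))*(-2036) = (59 - (3 - 2)/(-2 - 2))*(-2036) = (59 - 1/(-4))*(-2036) = (59 - (-1)/4)*(-2036) = (59 - 1*(-1/4))*(-2036) = (59 + 1/4)*(-2036) = (237/4)*(-2036) = -120633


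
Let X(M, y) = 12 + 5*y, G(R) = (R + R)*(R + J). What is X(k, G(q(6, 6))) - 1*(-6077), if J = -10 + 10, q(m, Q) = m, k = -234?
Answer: 6449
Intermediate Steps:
J = 0
G(R) = 2*R² (G(R) = (R + R)*(R + 0) = (2*R)*R = 2*R²)
X(k, G(q(6, 6))) - 1*(-6077) = (12 + 5*(2*6²)) - 1*(-6077) = (12 + 5*(2*36)) + 6077 = (12 + 5*72) + 6077 = (12 + 360) + 6077 = 372 + 6077 = 6449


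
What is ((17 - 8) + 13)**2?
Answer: 484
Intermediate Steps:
((17 - 8) + 13)**2 = (9 + 13)**2 = 22**2 = 484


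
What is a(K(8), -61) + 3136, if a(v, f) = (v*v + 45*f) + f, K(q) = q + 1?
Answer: 411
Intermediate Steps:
K(q) = 1 + q
a(v, f) = v**2 + 46*f (a(v, f) = (v**2 + 45*f) + f = v**2 + 46*f)
a(K(8), -61) + 3136 = ((1 + 8)**2 + 46*(-61)) + 3136 = (9**2 - 2806) + 3136 = (81 - 2806) + 3136 = -2725 + 3136 = 411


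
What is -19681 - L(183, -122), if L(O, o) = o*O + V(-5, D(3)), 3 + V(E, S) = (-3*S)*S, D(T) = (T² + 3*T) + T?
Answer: 3971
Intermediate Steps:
D(T) = T² + 4*T
V(E, S) = -3 - 3*S² (V(E, S) = -3 + (-3*S)*S = -3 - 3*S²)
L(O, o) = -1326 + O*o (L(O, o) = o*O + (-3 - 3*9*(4 + 3)²) = O*o + (-3 - 3*(3*7)²) = O*o + (-3 - 3*21²) = O*o + (-3 - 3*441) = O*o + (-3 - 1323) = O*o - 1326 = -1326 + O*o)
-19681 - L(183, -122) = -19681 - (-1326 + 183*(-122)) = -19681 - (-1326 - 22326) = -19681 - 1*(-23652) = -19681 + 23652 = 3971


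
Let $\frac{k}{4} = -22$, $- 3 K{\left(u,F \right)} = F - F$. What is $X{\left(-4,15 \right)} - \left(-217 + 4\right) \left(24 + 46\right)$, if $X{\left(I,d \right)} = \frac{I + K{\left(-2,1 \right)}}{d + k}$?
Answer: $\frac{1088434}{73} \approx 14910.0$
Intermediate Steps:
$K{\left(u,F \right)} = 0$ ($K{\left(u,F \right)} = - \frac{F - F}{3} = \left(- \frac{1}{3}\right) 0 = 0$)
$k = -88$ ($k = 4 \left(-22\right) = -88$)
$X{\left(I,d \right)} = \frac{I}{-88 + d}$ ($X{\left(I,d \right)} = \frac{I + 0}{d - 88} = \frac{I}{-88 + d}$)
$X{\left(-4,15 \right)} - \left(-217 + 4\right) \left(24 + 46\right) = - \frac{4}{-88 + 15} - \left(-217 + 4\right) \left(24 + 46\right) = - \frac{4}{-73} - \left(-213\right) 70 = \left(-4\right) \left(- \frac{1}{73}\right) - -14910 = \frac{4}{73} + 14910 = \frac{1088434}{73}$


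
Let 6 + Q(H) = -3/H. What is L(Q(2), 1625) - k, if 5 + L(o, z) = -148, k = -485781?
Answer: 485628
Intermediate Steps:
Q(H) = -6 - 3/H
L(o, z) = -153 (L(o, z) = -5 - 148 = -153)
L(Q(2), 1625) - k = -153 - 1*(-485781) = -153 + 485781 = 485628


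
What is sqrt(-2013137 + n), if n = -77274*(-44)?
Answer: sqrt(1386919) ≈ 1177.7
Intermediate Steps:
n = 3400056
sqrt(-2013137 + n) = sqrt(-2013137 + 3400056) = sqrt(1386919)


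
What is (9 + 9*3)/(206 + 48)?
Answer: 18/127 ≈ 0.14173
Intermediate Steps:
(9 + 9*3)/(206 + 48) = (9 + 27)/254 = (1/254)*36 = 18/127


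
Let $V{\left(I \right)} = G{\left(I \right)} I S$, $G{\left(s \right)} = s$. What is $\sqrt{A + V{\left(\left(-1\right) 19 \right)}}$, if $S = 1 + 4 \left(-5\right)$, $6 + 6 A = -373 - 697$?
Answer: $\frac{i \sqrt{63345}}{3} \approx 83.895 i$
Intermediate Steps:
$A = - \frac{538}{3}$ ($A = -1 + \frac{-373 - 697}{6} = -1 + \frac{1}{6} \left(-1070\right) = -1 - \frac{535}{3} = - \frac{538}{3} \approx -179.33$)
$S = -19$ ($S = 1 - 20 = -19$)
$V{\left(I \right)} = - 19 I^{2}$ ($V{\left(I \right)} = I I \left(-19\right) = I^{2} \left(-19\right) = - 19 I^{2}$)
$\sqrt{A + V{\left(\left(-1\right) 19 \right)}} = \sqrt{- \frac{538}{3} - 19 \left(\left(-1\right) 19\right)^{2}} = \sqrt{- \frac{538}{3} - 19 \left(-19\right)^{2}} = \sqrt{- \frac{538}{3} - 6859} = \sqrt{- \frac{21115}{3}} = \frac{i \sqrt{63345}}{3}$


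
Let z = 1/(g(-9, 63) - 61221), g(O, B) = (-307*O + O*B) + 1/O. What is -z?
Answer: 9/531226 ≈ 1.6942e-5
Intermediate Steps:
g(O, B) = 1/O - 307*O + B*O (g(O, B) = (-307*O + B*O) + 1/O = 1/O - 307*O + B*O)
z = -9/531226 (z = 1/((1 + (-9)²*(-307 + 63))/(-9) - 61221) = 1/(-(1 + 81*(-244))/9 - 61221) = 1/(-(1 - 19764)/9 - 61221) = 1/(-⅑*(-19763) - 61221) = 1/(19763/9 - 61221) = 1/(-531226/9) = -9/531226 ≈ -1.6942e-5)
-z = -1*(-9/531226) = 9/531226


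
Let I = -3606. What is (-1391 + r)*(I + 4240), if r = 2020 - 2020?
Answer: -881894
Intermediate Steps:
r = 0
(-1391 + r)*(I + 4240) = (-1391 + 0)*(-3606 + 4240) = -1391*634 = -881894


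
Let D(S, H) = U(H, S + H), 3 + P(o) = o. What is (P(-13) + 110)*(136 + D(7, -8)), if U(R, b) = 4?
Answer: 13160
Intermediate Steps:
P(o) = -3 + o
D(S, H) = 4
(P(-13) + 110)*(136 + D(7, -8)) = ((-3 - 13) + 110)*(136 + 4) = (-16 + 110)*140 = 94*140 = 13160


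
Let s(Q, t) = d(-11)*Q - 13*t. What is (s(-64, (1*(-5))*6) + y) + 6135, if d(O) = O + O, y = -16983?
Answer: -9050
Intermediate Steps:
d(O) = 2*O
s(Q, t) = -22*Q - 13*t (s(Q, t) = (2*(-11))*Q - 13*t = -22*Q - 13*t)
(s(-64, (1*(-5))*6) + y) + 6135 = ((-22*(-64) - 13*1*(-5)*6) - 16983) + 6135 = ((1408 - (-65)*6) - 16983) + 6135 = ((1408 - 13*(-30)) - 16983) + 6135 = ((1408 + 390) - 16983) + 6135 = (1798 - 16983) + 6135 = -15185 + 6135 = -9050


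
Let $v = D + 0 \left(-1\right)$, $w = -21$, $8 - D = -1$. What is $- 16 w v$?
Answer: $3024$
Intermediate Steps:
$D = 9$ ($D = 8 - -1 = 8 + 1 = 9$)
$v = 9$ ($v = 9 + 0 \left(-1\right) = 9 + 0 = 9$)
$- 16 w v = \left(-16\right) \left(-21\right) 9 = 336 \cdot 9 = 3024$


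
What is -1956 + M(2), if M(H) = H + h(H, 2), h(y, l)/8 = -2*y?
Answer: -1986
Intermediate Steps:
h(y, l) = -16*y (h(y, l) = 8*(-2*y) = -16*y)
M(H) = -15*H (M(H) = H - 16*H = -15*H)
-1956 + M(2) = -1956 - 15*2 = -1956 - 30 = -1986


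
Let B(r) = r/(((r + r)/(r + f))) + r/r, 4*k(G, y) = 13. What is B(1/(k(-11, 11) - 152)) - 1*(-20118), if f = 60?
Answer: 11988653/595 ≈ 20149.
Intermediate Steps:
k(G, y) = 13/4 (k(G, y) = (¼)*13 = 13/4)
B(r) = 31 + r/2 (B(r) = r/(((r + r)/(r + 60))) + r/r = r/(((2*r)/(60 + r))) + 1 = r/((2*r/(60 + r))) + 1 = r*((60 + r)/(2*r)) + 1 = (30 + r/2) + 1 = 31 + r/2)
B(1/(k(-11, 11) - 152)) - 1*(-20118) = (31 + 1/(2*(13/4 - 152))) - 1*(-20118) = (31 + 1/(2*(-595/4))) + 20118 = (31 + (½)*(-4/595)) + 20118 = (31 - 2/595) + 20118 = 18443/595 + 20118 = 11988653/595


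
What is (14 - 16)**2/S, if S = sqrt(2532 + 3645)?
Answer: 4*sqrt(6177)/6177 ≈ 0.050895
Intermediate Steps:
S = sqrt(6177) ≈ 78.594
(14 - 16)**2/S = (14 - 16)**2/(sqrt(6177)) = (-2)**2*(sqrt(6177)/6177) = 4*(sqrt(6177)/6177) = 4*sqrt(6177)/6177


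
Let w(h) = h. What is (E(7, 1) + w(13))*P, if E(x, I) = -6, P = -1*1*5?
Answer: -35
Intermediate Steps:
P = -5 (P = -1*5 = -5)
(E(7, 1) + w(13))*P = (-6 + 13)*(-5) = 7*(-5) = -35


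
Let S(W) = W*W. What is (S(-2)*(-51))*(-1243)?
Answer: 253572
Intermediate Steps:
S(W) = W**2
(S(-2)*(-51))*(-1243) = ((-2)**2*(-51))*(-1243) = (4*(-51))*(-1243) = -204*(-1243) = 253572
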